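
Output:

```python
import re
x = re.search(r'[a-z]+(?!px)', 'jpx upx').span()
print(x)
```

Because the assertion is negative and zero-width, positions next to the forbidden text are skipped.
The match spans [0:3] → 'jpx'.

(0, 3)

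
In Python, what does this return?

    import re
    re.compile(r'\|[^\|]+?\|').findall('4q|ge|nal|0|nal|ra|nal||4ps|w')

['|ge|', '|0|', '|ra|', '|4ps|']

Walking the string: at [2:6] → '|ge|'; at [9:12] → '|0|'; at [15:19] → '|ra|'; at [23:28] → '|4ps|'.
No capturing groups, so `findall` returns the 4 full match strings.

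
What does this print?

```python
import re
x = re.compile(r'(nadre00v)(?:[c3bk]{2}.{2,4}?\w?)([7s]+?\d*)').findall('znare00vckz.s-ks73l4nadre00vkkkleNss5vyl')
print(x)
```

[('nadre00v', 's')]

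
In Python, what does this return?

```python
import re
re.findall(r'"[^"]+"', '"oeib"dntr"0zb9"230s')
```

With no groups in the pattern, `findall` gives back each whole match — 2 here.

['"oeib"', '"0zb9"']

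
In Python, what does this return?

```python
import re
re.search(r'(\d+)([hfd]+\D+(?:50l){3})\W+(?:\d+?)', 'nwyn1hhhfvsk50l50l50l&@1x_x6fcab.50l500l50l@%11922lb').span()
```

Pattern: one or more of a digit (captured); then one or more of one of [hfd], then one or more of a non-digit, then the literal '50l' repeated 3 times (captured); then one or more of a non-word character; then one or more of a digit (lazy) (non-capturing group).
Unlike `match`, `search` isn't anchored — it looks for the pattern anywhere in the string.
The match spans [4:24] → '1hhhfvsk50l50l50l&@1'.
Captured: group 1 = '1', group 2 = 'hhhfvsk50l50l50l'.

(4, 24)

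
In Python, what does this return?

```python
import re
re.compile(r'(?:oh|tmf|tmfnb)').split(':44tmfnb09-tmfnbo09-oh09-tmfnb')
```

The regex engine tests alternatives in the order written; an earlier branch that matches wins even if a later one would match more.
Matches to split on: at [3:6] → 'tmf'; at [11:14] → 'tmf'; at [20:22] → 'oh'; at [25:28] → 'tmf'.
The string is cut at each match, leaving 5 pieces.

[':44', 'nb09-', 'nbo09-', '09-', 'nb']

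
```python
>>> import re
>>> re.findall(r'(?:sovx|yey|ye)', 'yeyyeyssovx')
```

['yey', 'yey', 'sovx']

The regex engine tests alternatives in the order written; an earlier branch that matches wins even if a later one would match more.
No capturing groups, so `findall` returns the 3 full match strings.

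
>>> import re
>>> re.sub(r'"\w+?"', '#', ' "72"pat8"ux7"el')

Matches: at [1:5] → '"72"'; at [9:14] → '"ux7"'.
`sub` substitutes '#' at each match site.

' #pat8#el'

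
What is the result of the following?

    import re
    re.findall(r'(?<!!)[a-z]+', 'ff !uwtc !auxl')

['ff', 'wtc', 'uxl']

`(?!…)`/`(?<!…)` only lets a position through if the neighbouring text does NOT match; no characters are consumed.
Walking the string: at [0:2] → 'ff'; at [5:8] → 'wtc'; at [11:14] → 'uxl'.
With no groups in the pattern, `findall` gives back each whole match — 3 here.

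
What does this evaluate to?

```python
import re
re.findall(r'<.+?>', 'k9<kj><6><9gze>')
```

['<kj>', '<6>', '<9gze>']

Matches: at [2:6] → '<kj>'; at [6:9] → '<6>'; at [9:15] → '<9gze>'.
No capturing groups, so `findall` returns the 3 full match strings.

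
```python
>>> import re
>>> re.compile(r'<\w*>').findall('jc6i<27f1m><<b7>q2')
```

['<27f1m>', '<b7>']

Matches: at [4:11] → '<27f1m>'; at [12:16] → '<b7>'.
Since nothing is captured, `findall` lists the 2 matched substrings directly.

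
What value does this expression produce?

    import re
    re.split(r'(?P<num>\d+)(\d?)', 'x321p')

Pattern: one or more of a digit (captured as 'num'); then optionally a digit (captured).
Matches to split on: at [1:4] → '321'.
With a capturing group present, the delimiter's captured portion is kept in the result list.

['x', '321', '', 'p']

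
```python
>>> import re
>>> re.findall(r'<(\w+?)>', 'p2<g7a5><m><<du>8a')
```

Matches: at [2:8] match '<g7a5>', group 1 = 'g7a5'; at [8:11] match '<m>', group 1 = 'm'; at [12:16] match '<du>', group 1 = 'du'.
`findall` collects group 1 from each match (3 total).

['g7a5', 'm', 'du']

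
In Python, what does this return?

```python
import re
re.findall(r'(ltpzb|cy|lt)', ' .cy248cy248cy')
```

['cy', 'cy', 'cy']

Matches: at [2:4] match 'cy', group 1 = 'cy'; at [7:9] match 'cy', group 1 = 'cy'; at [12:14] match 'cy', group 1 = 'cy'.
One capturing group, so `findall` returns just the captured substring from each match — 3 in all.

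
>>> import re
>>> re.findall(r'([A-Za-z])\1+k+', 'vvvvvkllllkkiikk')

['v', 'l', 'i']

`\1` has to match the exact text group 1 already captured.
One capturing group, so `findall` returns just the captured substring from each match — 3 in all.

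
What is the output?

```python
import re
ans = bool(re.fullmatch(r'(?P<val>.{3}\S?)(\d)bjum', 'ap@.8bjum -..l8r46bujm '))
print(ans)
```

False

This matches exactly 3 of any character, then optionally a non-whitespace character (captured as 'val'); then a digit (captured); then the literal 'bj', then the literal 'um'.
`re.fullmatch` is like wrapping the pattern in `^…$` (in single-line mode).
Here the pattern can't cover the whole string, so the call returns None, and `bool(None)` is False.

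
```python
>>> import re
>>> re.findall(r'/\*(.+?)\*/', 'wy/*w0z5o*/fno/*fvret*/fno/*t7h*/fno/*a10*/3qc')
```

['w0z5o', 'fvret', 't7h', 'a10']

Lazy quantifiers expand one character at a time until the remainder of the pattern can match.
Scanning left to right: at [2:11] match '/*w0z5o*/', group 1 = 'w0z5o'; at [14:23] match '/*fvret*/', group 1 = 'fvret'; at [26:33] match '/*t7h*/', group 1 = 't7h'; at [36:43] match '/*a10*/', group 1 = 'a10'.
Because there's exactly one group, `findall` drops the full match and keeps group 1 from each hit.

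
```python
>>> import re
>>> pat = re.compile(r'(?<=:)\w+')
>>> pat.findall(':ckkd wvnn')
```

['ckkd']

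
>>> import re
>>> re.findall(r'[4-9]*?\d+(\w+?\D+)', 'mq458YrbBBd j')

This matches zero or more of a character in [4-9] (lazy), then one or more of a digit; then one or more of a word character (lazy), then one or more of a non-digit (captured).
Scanning left to right: at [2:13] match '458YrbBBd j', group 1 = 'YrbBBd j'.
Because there's exactly one group, `findall` drops the full match and keeps group 1 from the one hit.

['YrbBBd j']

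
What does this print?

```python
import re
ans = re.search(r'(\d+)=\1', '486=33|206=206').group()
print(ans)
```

A backreference is literal: `\1` must see the identical characters the first group matched.
The match spans [7:14] → '206=206'.

206=206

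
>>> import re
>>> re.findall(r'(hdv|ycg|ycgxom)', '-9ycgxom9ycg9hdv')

['ycg', 'ycg', 'hdv']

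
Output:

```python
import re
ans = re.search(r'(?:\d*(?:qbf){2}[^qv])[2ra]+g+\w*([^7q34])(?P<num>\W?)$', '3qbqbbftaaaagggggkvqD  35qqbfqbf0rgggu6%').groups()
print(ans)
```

('%', '')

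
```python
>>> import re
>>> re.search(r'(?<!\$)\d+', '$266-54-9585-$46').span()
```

(2, 4)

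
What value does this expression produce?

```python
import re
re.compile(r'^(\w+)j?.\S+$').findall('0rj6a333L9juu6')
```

['0rj6a333L9ju']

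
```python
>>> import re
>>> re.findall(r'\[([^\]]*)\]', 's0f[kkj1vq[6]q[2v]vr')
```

Scanning left to right: at [3:13] match '[kkj1vq[6]', group 1 = 'kkj1vq[6'; at [14:18] match '[2v]', group 1 = '2v'.
With a single group, `findall` returns only what that group captured — 2 items.

['kkj1vq[6', '2v']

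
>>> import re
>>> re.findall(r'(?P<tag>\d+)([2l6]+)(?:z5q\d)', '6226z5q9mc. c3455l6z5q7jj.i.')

[('622', '6'), ('3455', 'l6')]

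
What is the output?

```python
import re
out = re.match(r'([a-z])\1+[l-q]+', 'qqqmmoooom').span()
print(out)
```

(0, 10)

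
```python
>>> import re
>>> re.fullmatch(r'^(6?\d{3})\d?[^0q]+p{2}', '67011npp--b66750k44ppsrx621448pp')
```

The pattern matches anchored at the start of the string; then optionally the literal '6', then exactly 3 of a digit (captured); then optionally a digit, then one or more of any character except [0q], then exactly 2 of the literal 'p'.
`re.fullmatch` requires the pattern to consume the entire string.
Here the string isn't matched end-to-end, so the call returns None.

None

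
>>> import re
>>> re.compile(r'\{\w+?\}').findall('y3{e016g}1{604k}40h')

Walking the string: at [2:9] → '{e016g}'; at [10:16] → '{604k}'.
`findall` yields the raw match text (2 of them) because the pattern has no groups.

['{e016g}', '{604k}']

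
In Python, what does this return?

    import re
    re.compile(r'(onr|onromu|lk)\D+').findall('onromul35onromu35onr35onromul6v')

`|` is ordered: at each position the engine commits to the first alternative that works.
Matches: at [0:7] match 'onromul', group 1 = 'onr'; at [9:15] match 'onromu', group 1 = 'onr'; at [22:29] match 'onromul', group 1 = 'onr'.
One capturing group, so `findall` returns just the captured substring from each match — 3 in all.

['onr', 'onr', 'onr']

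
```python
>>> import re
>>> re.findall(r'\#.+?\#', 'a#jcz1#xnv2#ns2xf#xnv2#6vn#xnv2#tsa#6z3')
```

A `+?`/`*?`/`{m,n}?` starts at its minimum and grows only as far as needed for what follows to match.
`findall` yields the raw match text (4 of them) because the pattern has no groups.

['#jcz1#', '#ns2xf#', '#6vn#', '#tsa#']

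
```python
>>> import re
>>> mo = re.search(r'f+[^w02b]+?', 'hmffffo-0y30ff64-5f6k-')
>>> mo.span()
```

(2, 7)

Because the quantifier is non-greedy, it stops expanding at the earliest point where the rest of the pattern can succeed.
The match spans [2:7] → 'ffffo'.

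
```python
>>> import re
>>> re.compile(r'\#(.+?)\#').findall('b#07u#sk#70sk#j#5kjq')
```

['07u', '70sk']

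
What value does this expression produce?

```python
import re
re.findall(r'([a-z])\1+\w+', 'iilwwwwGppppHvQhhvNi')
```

`\1` has to match the exact text group 1 already captured.
Scanning left to right: at [0:20] match 'iilwwwwGppppHvQhhvNi', group 1 = 'i'.
With a single group, `findall` returns only what that group captured — 1 item.

['i']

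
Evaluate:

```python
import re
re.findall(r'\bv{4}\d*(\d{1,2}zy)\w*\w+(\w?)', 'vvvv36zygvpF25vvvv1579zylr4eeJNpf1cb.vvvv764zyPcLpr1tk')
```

This matches a word boundary (`\b`, zero-width); then exactly 4 of the literal 'v', then zero or more of a digit; then 1 to 2 of a digit, then the literal 'zy' (captured); then zero or more of a word character, then one or more of a word character; then optionally a word character (captured).
Multiple groups make `findall` return tuples — one 2-tuple for each match.

[('6zy', ''), ('4zy', '')]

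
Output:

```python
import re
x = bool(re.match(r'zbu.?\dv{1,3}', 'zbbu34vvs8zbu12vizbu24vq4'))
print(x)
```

Pattern: the literal 'zbu', then optionally any character; then a digit, then 1 to 3 of the literal 'v'.
With `match`, the pattern is implicitly anchored at the beginning.
Here the pattern fails at index 0, so the call returns None, and `bool(None)` is False.

False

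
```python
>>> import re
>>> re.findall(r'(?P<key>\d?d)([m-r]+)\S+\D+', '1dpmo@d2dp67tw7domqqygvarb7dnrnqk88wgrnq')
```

[('1d', 'pmo')]

Pattern: optionally a digit, then the literal 'd' (captured as 'key'); then one or more of a character in [m-r] (captured); then one or more of a non-whitespace character; then one or more of a non-digit.
Walking the string: at [0:40] match '1dpmo@d2dp67tw7domqqygvarb7dnrnqk88wgrnq', groups = ('1d', 'pmo').
`findall` packs the 2 group values into a tuple for every match.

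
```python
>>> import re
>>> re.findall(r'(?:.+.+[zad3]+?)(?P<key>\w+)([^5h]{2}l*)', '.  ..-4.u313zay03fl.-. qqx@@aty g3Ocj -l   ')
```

The pattern matches one or more of any character, then one or more of any character, then one or more of one of [zad3] (lazy) (non-capturing group); then one or more of a word character (captured as 'key'); then exactly 2 of any character except [5h], then zero or more of a literal 'l' (captured).
Matches: at [0:40] match '.  ..-4.u313zay03fl.-. qqx@@aty g3Ocj -l', groups = ('Ocj', ' -l').
2 groups means the one result is a tuple of 2 captured strings — 1 here.

[('Ocj', ' -l')]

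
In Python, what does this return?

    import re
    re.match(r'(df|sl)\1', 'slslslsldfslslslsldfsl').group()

'slsl'

`re.match` won't scan ahead — the pattern has to work from the very first character.
The match spans [0:4] → 'slsl'.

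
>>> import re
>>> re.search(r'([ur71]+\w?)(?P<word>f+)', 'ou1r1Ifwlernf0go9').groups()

('u1r1I', 'f')

The match spans [1:7] → 'u1r1If'.
Captured: group 1 = 'u1r1I', group 2 = 'f'.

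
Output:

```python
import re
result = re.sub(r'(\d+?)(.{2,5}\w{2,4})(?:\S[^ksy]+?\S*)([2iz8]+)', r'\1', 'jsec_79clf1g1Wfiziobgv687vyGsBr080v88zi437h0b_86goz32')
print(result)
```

jsec_7

This matches one or more of a digit (lazy) (captured); then 2 to 5 of any character, then 2 to 4 of a word character (captured); then a non-whitespace character, then one or more of any character except [ksy] (lazy), then zero or more of a non-whitespace character (non-capturing group); then one or more of one of [2iz8] (captured).
A `+?`/`*?`/`{m,n}?` starts at its minimum and grows only as far as needed for what follows to match.
Matches: at [5:53] → '79clf1g1Wfiziobgv687vyGsBr080v88zi437h0b_86goz32'.
The replacement refers to a captured group, so each match is rewritten using its own captured text.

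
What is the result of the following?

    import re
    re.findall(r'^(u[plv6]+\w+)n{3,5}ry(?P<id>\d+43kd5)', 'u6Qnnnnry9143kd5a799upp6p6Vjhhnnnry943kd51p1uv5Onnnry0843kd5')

[('u6Qnnnnry9143kd5a799upp6p6Vjhhnnnry943kd51p1uv5O', '0843kd5')]

This matches anchored at the start of the string; then the literal 'u', then one or more of one of [plv6], then one or more of a word character (captured); then 3 to 5 of a literal 'n', then the literal 'ry'; then one or more of a digit, then the literal '43k', then the literal 'd5' (captured as 'id').
Scanning left to right: at [0:60] match 'u6Qnnnnry9143kd5a799upp6p6Vjhhnnnry943kd51p1uv5Onnnry0843kd5', groups = ('u6Qnnnnry9143kd5a799upp6p6Vjhhnnnry943kd51p1uv5O', '0843kd5').
Multiple groups make `findall` return tuples — one 2-tuple for the one match.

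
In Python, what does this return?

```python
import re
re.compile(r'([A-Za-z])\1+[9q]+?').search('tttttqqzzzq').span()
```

`\1` is not a pattern — it's the concrete string captured by group 1, re-applied verbatim.
The match spans [0:6] → 'tttttq'.

(0, 6)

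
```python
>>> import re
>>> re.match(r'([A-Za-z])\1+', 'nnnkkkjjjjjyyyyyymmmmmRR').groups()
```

('n',)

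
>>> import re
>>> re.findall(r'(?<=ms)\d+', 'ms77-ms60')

The positive lookaround only admits positions where the adjacent text matches; those characters stay outside the span.
Walking the string: at [2:4] → '77'; at [7:9] → '60'.
No capturing groups, so `findall` returns the 2 full match strings.

['77', '60']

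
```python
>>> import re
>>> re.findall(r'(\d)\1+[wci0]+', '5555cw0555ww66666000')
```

['5', '5', '6']

A backreference is literal: `\1` must see the identical characters the first group matched.
Because there's exactly one group, `findall` drops the full match and keeps group 1 from each hit.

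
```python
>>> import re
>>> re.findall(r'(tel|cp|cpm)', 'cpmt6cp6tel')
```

['cp', 'cp', 'tel']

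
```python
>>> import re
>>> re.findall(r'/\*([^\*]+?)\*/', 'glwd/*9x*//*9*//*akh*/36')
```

`findall` collects group 1 from each match (3 total).

['9x', '9', 'akh']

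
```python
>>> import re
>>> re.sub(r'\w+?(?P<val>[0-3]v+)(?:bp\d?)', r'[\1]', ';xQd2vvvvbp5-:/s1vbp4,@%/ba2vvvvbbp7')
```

The pattern matches one or more of a word character (lazy); then a character in [0-3], then one or more of the literal 'v' (captured as 'val'); then the literal 'bp', then optionally a digit (non-capturing group).
Matches: at [1:12] → 'xQd2vvvvbp5'; at [15:21] → 's1vbp4'.
The replacement refers to a captured group, so each match is rewritten using its own captured text.

';[2vvvv]-:/[1v],@%/ba2vvvvbbp7'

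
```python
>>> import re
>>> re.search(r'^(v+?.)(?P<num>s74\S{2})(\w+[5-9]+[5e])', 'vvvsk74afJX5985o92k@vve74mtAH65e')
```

None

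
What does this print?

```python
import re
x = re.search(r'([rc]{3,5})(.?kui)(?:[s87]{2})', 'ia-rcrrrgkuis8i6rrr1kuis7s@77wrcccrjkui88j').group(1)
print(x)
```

rcrrr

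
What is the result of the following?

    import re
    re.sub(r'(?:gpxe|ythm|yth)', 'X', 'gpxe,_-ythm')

'X,_-X'

`|` is ordered: at each position the engine commits to the first alternative that works.
Matches: at [0:4] → 'gpxe'; at [7:11] → 'ythm'.
Each match is replaced by 'X'.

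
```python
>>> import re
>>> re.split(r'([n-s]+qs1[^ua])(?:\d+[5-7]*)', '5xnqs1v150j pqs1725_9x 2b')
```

Pattern: one or more of a character in [n-s], then the literal 'qs1', then any character except [ua] (captured); then one or more of a digit, then zero or more of a character in [5-7] (non-capturing group).
With a capturing group present, the delimiter's captured portion is kept in the result list.

['5x', 'nqs1v', 'j ', 'pqs17', '_9x 2b']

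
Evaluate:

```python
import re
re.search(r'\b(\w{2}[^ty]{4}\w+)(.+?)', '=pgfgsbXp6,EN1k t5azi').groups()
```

Pattern: a word boundary (`\b`, zero-width); then exactly 2 of a word character, then exactly 4 of any character except [ty], then one or more of a word character (captured); then one or more of any character (lazy) (captured).
With the lazy modifier that quantifier settles for the fewest repetitions that let the rest of the pattern succeed (the atoms after it are unaffected and can still be greedy).
`search` walks the string left to right and returns the first match it finds.
The match spans [1:11] → 'pgfgsbXp6,'.
Captured: group 1 = 'pgfgsbXp6', group 2 = ','.

('pgfgsbXp6', ',')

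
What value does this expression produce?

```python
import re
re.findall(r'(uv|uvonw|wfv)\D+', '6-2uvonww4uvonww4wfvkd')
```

['uv', 'uv', 'wfv']

`|` is ordered: at each position the engine commits to the first alternative that works.
Walking the string: at [3:9] match 'uvonww', group 1 = 'uv'; at [10:16] match 'uvonww', group 1 = 'uv'; at [17:22] match 'wfvkd', group 1 = 'wfv'.
With a single group, `findall` returns only what that group captured — 3 items.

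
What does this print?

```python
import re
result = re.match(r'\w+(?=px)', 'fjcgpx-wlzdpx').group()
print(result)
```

fjcg

With `match`, the pattern is implicitly anchored at the beginning.
The match spans [0:4] → 'fjcg'.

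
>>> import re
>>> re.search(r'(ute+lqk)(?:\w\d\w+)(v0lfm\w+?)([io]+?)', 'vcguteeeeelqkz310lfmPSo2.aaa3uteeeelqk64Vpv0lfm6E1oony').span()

Pattern: the literal 'ut', then one or more of the literal 'e', then the literal 'lqk' (captured); then a word character, then a digit, then one or more of a word character (non-capturing group); then the literal 'v0', then the literal 'lfm', then one or more of a word character (lazy) (captured); then one or more of one of [io] (lazy) (captured).
The match spans [29:51] → 'uteeeelqk64Vpv0lfm6E1o'.

(29, 51)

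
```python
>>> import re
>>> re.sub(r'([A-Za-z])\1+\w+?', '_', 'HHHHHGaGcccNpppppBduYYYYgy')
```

A backreference is literal: `\1` must see the identical characters the first group matched.
Matches: at [0:6] → 'HHHHHG'; at [8:12] → 'cccN'; at [12:18] → 'pppppB'; at [20:25] → 'YYYYg'.
Every occurrence is swapped for '_'.

'_aG__du_y'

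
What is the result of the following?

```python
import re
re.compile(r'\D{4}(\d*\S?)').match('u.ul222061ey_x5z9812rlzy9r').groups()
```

('222061e',)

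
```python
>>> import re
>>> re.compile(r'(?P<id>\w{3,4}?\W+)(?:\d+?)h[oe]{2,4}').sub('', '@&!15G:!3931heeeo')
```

'@&!'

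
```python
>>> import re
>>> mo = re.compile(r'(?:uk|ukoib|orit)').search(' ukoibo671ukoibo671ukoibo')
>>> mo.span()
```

The regex engine tests alternatives in the order written; an earlier branch that matches wins even if a later one would match more.
`re.search` scans for the first position where the pattern succeeds.
The match spans [1:3] → 'uk'.

(1, 3)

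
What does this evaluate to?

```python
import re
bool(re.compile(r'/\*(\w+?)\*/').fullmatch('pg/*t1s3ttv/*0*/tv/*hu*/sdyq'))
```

For `fullmatch`, every character of the input must be accounted for by the pattern.
Here the string isn't matched end-to-end, so the call returns None, and `bool(None)` is False.

False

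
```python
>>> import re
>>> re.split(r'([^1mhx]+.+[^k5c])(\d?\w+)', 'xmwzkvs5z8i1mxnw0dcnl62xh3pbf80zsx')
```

['xm', 'wzkvs5z8i1mxnw0dcnl62xh3pbf80zs', 'x', '']

The pattern matches one or more of any character except [1mhx], then one or more of any character, then any character except [k5c] (captured); then optionally a digit, then one or more of a word character (captured).
Matches to split on: at [2:34] → 'wzkvs5z8i1mxnw0dcnl62xh3pbf80zsx'.
The group in the pattern means `split` returns the separators' captures alongside the pieces.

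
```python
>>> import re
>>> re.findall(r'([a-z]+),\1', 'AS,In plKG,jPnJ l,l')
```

['l']

`\1` is not a pattern — it's the concrete string captured by group 1, re-applied verbatim.
Walking the string: at [16:19] match 'l,l', group 1 = 'l'.
Because there's exactly one group, `findall` drops the full match and keeps group 1 from the one hit.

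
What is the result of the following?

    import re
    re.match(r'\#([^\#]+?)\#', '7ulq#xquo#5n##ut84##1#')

With `match`, the pattern is implicitly anchored at the beginning.
Here the string doesn't start with a match, so the call returns None.

None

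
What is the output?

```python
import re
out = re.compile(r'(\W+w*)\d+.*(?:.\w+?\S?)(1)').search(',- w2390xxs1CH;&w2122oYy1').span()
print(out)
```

This matches one or more of a non-word character, then zero or more of the literal 'w' (captured); then one or more of a digit; then zero or more of any character; then any character, then one or more of a word character (lazy), then optionally a non-whitespace character (non-capturing group); then a literal '1' (captured).
Unlike `match`, `search` isn't anchored — it looks for the pattern anywhere in the string.
The match spans [0:25] → ',- w2390xxs1CH;&w2122oYy1'.
Captured: group 1 = ',- w', group 2 = '1'.

(0, 25)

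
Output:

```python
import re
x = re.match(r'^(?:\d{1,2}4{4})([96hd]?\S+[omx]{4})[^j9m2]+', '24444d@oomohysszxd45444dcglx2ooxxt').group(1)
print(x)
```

d@oomohysszxd45444dcglx2ooxx

The match spans [0:34] → '24444d@oomohysszxd45444dcglx2ooxxt'.
Captured: group 1 = 'd@oomohysszxd45444dcglx2ooxx'.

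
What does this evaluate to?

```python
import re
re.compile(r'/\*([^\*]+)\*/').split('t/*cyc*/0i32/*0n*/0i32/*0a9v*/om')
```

['t', 'cyc', '0i32', '0n', '0i32', '0a9v', 'om']

`re.split` interleaves the captured-group text with the surrounding fragments.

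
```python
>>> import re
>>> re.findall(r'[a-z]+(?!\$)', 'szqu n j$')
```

['szqu', 'n']

The negative lookaround is zero-width — it rules out positions where the adjacent text would match, without consuming anything.
`findall` yields the raw match text (2 of them) because the pattern has no groups.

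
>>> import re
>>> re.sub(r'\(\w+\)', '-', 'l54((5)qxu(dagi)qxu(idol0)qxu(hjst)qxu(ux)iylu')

'l54(-qxu-qxu-qxu-qxu-iylu'

Matches: at [4:7] → '(5)'; at [10:16] → '(dagi)'; at [19:26] → '(idol0)'; at [29:35] → '(hjst)'; at [38:42] → '(ux)'.
`sub` substitutes '-' at each match site.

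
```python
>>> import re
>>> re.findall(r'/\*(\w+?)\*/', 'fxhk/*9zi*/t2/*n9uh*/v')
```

['9zi', 'n9uh']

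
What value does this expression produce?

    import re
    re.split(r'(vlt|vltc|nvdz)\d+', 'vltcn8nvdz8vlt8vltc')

Because the pattern has a capturing group, `split` also inserts each captured text between the pieces.

['vltcn8', 'nvdz', '', 'vlt', 'vltc']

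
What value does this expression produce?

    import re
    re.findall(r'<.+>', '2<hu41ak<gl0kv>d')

Walking the string: at [1:15] → '<hu41ak<gl0kv>'.
No capturing groups, so `findall` returns the 1 full match string.

['<hu41ak<gl0kv>']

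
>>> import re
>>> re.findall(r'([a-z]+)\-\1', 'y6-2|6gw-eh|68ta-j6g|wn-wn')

The backreference `\1` re-matches whatever the first group consumed, character for character.
Because there's exactly one group, `findall` drops the full match and keeps group 1 from the one hit.

['wn']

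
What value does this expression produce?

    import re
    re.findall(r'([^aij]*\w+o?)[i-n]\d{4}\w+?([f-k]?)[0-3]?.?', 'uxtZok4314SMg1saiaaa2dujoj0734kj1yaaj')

Pattern: zero or more of any character except [aij], then one or more of a word character, then optionally a literal 'o' (captured); then a character in [i-n], then exactly 4 of a digit, then one or more of a word character (lazy); then optionally a character in [f-k] (captured); then optionally a character in [0-3], then optionally any character.
The `?` after the quantifier makes it lazy — it takes as little as possible before letting the rest of the pattern try.
Matches: at [0:34] match 'uxtZok4314SMg1saiaaa2dujoj0734kj1y', groups = ('uxtZok4314SMg1saiaaa2dujo', 'j').
`findall` packs the 2 group values into a tuple for every match.

[('uxtZok4314SMg1saiaaa2dujo', 'j')]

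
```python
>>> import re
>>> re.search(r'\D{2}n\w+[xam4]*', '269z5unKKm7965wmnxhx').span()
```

Pattern: exactly 2 of a non-digit; then the literal 'n', then one or more of a word character; then zero or more of one of [xam4].
`re.search` tries every starting position until one works.
The match spans [14:20] → 'wmnxhx'.

(14, 20)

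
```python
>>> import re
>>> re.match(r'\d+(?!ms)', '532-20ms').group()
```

A negative assertion filters positions out without eating any characters.
With `match`, the pattern is implicitly anchored at the beginning.
The match spans [0:3] → '532'.

'532'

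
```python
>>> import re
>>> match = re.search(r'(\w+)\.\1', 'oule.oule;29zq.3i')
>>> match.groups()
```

The match spans [0:9] → 'oule.oule'.
Captured: group 1 = 'oule'.

('oule',)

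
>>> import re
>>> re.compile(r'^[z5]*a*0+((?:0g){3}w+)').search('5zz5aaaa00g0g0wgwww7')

None

This matches anchored at the start of the string; then zero or more of one of [z5], then zero or more of the literal 'a', then one or more of a literal '0'; then the literal '0g' repeated 3 times, then one or more of the literal 'w' (captured).
`search` walks the string left to right and returns the first match it finds.
Here the pattern never matches, so the call returns None.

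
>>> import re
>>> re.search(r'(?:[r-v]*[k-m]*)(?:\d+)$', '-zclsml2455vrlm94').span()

The match spans [11:17] → 'vrlm94'.

(11, 17)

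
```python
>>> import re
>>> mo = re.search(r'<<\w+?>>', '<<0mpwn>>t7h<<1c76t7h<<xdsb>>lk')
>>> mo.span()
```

(0, 9)

`re.search` tries every starting position until one works.
The match spans [0:9] → '<<0mpwn>>'.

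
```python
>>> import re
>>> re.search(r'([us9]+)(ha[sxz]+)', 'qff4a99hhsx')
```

Here the pattern never matches, so the call returns None.

None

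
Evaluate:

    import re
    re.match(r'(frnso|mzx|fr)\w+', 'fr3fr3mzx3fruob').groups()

The match spans [0:15] → 'fr3fr3mzx3fruob'.
Captured: group 1 = 'fr'.

('fr',)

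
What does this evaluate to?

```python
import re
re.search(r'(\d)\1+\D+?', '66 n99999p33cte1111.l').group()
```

'66 '

After group 1 captures some text, `\1` only succeeds where that same text appears again.
The match spans [0:3] → '66 '.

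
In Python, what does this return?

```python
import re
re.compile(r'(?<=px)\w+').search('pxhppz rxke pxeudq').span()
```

Lookahead/lookbehind check context without consuming it, so the matched span excludes the asserted characters.
Unlike `match`, `search` isn't anchored — it looks for the pattern anywhere in the string.
The match spans [2:6] → 'hppz'.

(2, 6)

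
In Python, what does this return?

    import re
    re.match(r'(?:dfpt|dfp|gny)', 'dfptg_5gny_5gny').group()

'dfpt'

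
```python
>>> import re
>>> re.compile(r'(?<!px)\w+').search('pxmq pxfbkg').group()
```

'pxmq'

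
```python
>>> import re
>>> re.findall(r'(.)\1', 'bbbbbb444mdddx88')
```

['b', 'b', 'b', '4', 'd', '8']

After group 1 captures some text, `\1` only succeeds where that same text appears again.
With a single group, `findall` returns only what that group captured — 6 items.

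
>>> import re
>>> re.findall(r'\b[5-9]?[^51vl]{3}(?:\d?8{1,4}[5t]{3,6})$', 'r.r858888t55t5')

The pattern matches a word boundary (`\b`, zero-width); then optionally a character in [5-9]; then exactly 3 of any character except [51vl]; then optionally a digit, then 1 to 4 of a literal '8', then 3 to 6 of one of [5t] (non-capturing group); then anchored at the end.
Matches: at [1:14] → '.r858888t55t5'.
`findall` yields the raw match text (1 of them) because the pattern has no groups.

['.r858888t55t5']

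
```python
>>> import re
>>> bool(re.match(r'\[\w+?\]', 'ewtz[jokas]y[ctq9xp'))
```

`match` is anchored at position 0; if the pattern doesn't fit there, it returns None.
Here the pattern fails at index 0, so the call returns None, and `bool(None)` is False.

False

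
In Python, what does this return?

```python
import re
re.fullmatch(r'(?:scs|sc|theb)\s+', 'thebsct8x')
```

None

`re.fullmatch` requires the pattern to consume the entire string.
Here the string isn't matched end-to-end, so the call returns None.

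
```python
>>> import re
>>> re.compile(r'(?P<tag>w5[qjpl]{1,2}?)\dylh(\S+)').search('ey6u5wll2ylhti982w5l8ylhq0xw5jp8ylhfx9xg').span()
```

The pattern matches the literal 'w5', then 1 to 2 of one of [qjpl] (lazy) (captured as 'tag'); then a digit, then the literal 'ylh'; then one or more of a non-whitespace character (captured).
`re.search` scans for the first position where the pattern succeeds.
The match spans [17:40] → 'w5l8ylhq0xw5jp8ylhfx9xg'.
Captured: group 1 = 'w5l', group 2 = 'q0xw5jp8ylhfx9xg'.

(17, 40)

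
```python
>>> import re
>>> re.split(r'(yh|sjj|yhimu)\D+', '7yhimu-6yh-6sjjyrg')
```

['7', 'yh', '6', 'yh', '6', 'sjj', '']

The regex engine tests alternatives in the order written; an earlier branch that matches wins even if a later one would match more.
Matches to split on: at [1:7] → 'yhimu-'; at [8:11] → 'yh-'; at [12:18] → 'sjjyrg'.
`re.split` interleaves the captured-group text with the surrounding fragments.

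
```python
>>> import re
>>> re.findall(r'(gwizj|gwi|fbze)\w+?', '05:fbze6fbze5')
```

['fbze', 'fbze']

Because there's exactly one group, `findall` drops the full match and keeps group 1 from each hit.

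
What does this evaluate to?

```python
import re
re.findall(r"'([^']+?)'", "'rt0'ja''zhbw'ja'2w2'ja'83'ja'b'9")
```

Because there's exactly one group, `findall` drops the full match and keeps group 1 from each hit.

['rt0', 'zhbw', '2w2', '83', 'b']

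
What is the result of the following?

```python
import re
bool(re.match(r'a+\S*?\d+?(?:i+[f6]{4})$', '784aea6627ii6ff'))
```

False

`re.match` won't scan ahead — the pattern has to work from the very first character.
Here position 0 doesn't satisfy it, so the call returns None, and `bool(None)` is False.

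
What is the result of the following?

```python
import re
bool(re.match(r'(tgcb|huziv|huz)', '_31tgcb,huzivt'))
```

False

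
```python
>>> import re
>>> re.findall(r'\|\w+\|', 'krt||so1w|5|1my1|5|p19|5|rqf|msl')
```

`findall` yields the raw match text (4 of them) because the pattern has no groups.

['|so1w|', '|1my1|', '|p19|', '|rqf|']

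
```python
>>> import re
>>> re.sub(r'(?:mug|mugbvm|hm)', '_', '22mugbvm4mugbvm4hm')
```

Alternation isn't longest-match — the leftmost alternative that fits at this position is chosen.
Every occurrence is swapped for '_'.

'22_bvm4_bvm4_'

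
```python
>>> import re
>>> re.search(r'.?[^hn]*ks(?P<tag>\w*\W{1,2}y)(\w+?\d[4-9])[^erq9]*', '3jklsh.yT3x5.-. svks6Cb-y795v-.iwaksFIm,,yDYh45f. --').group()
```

'h.yT3x5.-. svks6Cb-y795v-.iwaksFIm,,yDYh45f. --'

The match spans [5:52] → 'h.yT3x5.-. svks6Cb-y795v-.iwaksFIm,,yDYh45f. --'.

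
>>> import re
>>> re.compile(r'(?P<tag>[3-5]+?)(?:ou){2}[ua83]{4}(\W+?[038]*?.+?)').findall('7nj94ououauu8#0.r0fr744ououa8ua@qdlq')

[('4', '#0'), ('44', '@q')]

A `+?`/`*?`/`{m,n}?` starts at its minimum and grows only as far as needed for what follows to match.
With 2 capturing groups, `findall` returns a 2-tuple per match.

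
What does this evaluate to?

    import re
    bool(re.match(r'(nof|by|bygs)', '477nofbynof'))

`re.match` only tries the pattern at the start of the string.
Here the pattern fails at index 0, so the call returns None, and `bool(None)` is False.

False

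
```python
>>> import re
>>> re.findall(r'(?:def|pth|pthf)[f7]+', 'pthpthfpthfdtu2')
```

['pthf', 'pthf']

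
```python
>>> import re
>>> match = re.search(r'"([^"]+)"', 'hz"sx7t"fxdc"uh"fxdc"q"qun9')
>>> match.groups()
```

Unlike `match`, `search` isn't anchored — it looks for the pattern anywhere in the string.
The match spans [2:8] → '"sx7t"'.
Captured: group 1 = 'sx7t'.

('sx7t',)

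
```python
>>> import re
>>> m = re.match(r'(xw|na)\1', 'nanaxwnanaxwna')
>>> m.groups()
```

('na',)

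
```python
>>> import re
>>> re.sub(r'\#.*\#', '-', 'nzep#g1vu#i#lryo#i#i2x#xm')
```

Every occurrence is swapped for '-'.

'nzep-xm'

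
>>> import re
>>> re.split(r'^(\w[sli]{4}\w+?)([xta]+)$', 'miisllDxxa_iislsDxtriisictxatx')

['', 'miisllDxxa_iislsDxtriisic', 'txatx', '']

A `+?`/`*?`/`{m,n}?` starts at its minimum and grows only as far as needed for what follows to match.
Because the pattern has a capturing group, `split` also inserts each captured text between the pieces.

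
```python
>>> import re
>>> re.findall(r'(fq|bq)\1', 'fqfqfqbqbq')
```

['fq', 'bq']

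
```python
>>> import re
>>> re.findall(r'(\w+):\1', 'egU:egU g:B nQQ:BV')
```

['egU']

The backreference `\1` re-matches whatever the first group consumed, character for character.
Matches: at [0:7] match 'egU:egU', group 1 = 'egU'.
`findall` collects group 1 from the one match (1 total).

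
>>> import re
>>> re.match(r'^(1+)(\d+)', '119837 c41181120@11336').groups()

('11', '9837')

The match spans [0:6] → '119837'.
Captured: group 1 = '11', group 2 = '9837'.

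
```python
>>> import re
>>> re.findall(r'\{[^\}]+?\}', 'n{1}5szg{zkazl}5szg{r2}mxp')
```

['{1}', '{zkazl}', '{r2}']

With no groups in the pattern, `findall` gives back each whole match — 3 here.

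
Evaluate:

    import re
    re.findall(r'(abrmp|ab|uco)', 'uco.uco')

['uco', 'uco']

Matches: at [0:3] match 'uco', group 1 = 'uco'; at [4:7] match 'uco', group 1 = 'uco'.
`findall` collects group 1 from each match (2 total).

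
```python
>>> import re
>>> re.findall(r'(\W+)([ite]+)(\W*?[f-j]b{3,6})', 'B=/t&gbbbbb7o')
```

[('=/', 't', '&gbbbbb')]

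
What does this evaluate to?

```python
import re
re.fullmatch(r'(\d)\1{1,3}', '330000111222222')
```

The backreference `\1` re-matches whatever the first group consumed, character for character.
`re.fullmatch` is like wrapping the pattern in `^…$` (in single-line mode).
Here there's no way to consume every character, so the call returns None.

None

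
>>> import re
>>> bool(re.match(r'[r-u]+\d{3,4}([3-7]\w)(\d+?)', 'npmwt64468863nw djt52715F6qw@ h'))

False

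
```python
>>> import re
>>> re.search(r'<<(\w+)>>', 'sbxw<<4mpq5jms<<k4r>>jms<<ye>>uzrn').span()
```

(14, 21)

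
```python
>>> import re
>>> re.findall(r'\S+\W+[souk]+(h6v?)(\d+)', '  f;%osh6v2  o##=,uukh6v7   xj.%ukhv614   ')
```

The pattern matches one or more of a non-whitespace character, then one or more of a non-word character, then one or more of one of [souk]; then the literal 'h6', then optionally a literal 'v' (captured); then one or more of a digit (captured).
Scanning left to right: at [2:11] match 'f;%osh6v2', groups = ('h6v', '2'); at [13:25] match 'o##=,uukh6v7', groups = ('h6v', '7').
Multiple groups make `findall` return tuples — one 2-tuple for each match.

[('h6v', '2'), ('h6v', '7')]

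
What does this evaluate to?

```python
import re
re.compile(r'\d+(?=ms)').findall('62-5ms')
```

The `(?=…)`/`(?<=…)` assertion just peeks at neighbouring text; it doesn't advance the match position.
Walking the string: at [3:4] → '5'.
With no groups in the pattern, `findall` gives back each whole match — 1 here.

['5']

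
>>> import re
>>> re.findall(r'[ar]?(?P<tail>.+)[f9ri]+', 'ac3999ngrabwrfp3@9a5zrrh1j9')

['c3999ngrabwrfp3@9a5zrrh1j']

The pattern matches optionally one of [ar]; then one or more of any character (captured as 'tail'); then one or more of one of [f9ri].
Scanning left to right: at [0:27] match 'ac3999ngrabwrfp3@9a5zrrh1j9', group 1 = 'c3999ngrabwrfp3@9a5zrrh1j'.
With a single group, `findall` returns only what that group captured — 1 item.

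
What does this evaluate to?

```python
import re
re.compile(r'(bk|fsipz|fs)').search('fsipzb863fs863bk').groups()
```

The match spans [0:5] → 'fsipz'.
Captured: group 1 = 'fsipz'.

('fsipz',)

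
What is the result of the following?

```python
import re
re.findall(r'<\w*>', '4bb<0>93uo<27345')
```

['<0>']

Matches: at [3:6] → '<0>'.
`findall` yields the raw match text (1 of them) because the pattern has no groups.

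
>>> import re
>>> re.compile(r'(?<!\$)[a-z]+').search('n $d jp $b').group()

Because the assertion is negative and zero-width, positions next to the forbidden text are skipped.
Unlike `match`, `search` isn't anchored — it looks for the pattern anywhere in the string.
The match spans [0:1] → 'n'.

'n'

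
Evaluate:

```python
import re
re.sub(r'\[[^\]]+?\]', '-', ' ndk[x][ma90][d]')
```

' ndk---'

Each match is replaced by '-'.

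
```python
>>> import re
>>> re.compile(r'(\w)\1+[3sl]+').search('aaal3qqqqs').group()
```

`\1` has to match the exact text group 1 already captured.
`search` walks the string left to right and returns the first match it finds.
The match spans [0:5] → 'aaal3'.
Captured: group 1 = 'a'.

'aaal3'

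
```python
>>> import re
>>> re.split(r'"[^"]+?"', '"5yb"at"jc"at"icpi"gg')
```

The string is cut at each match, leaving 4 pieces.

['', 'at', 'at', 'gg']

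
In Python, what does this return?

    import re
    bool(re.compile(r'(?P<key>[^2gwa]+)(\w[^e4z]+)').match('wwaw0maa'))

False

The pattern matches one or more of any character except [2gwa] (captured as 'key'); then a word character, then one or more of any character except [e4z] (captured).
`re.match` only tries the pattern at the start of the string.
Here position 0 doesn't satisfy it, so the call returns None, and `bool(None)` is False.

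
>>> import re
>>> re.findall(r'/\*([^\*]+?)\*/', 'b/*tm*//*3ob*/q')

['tm', '3ob']

With a single group, `findall` returns only what that group captured — 2 items.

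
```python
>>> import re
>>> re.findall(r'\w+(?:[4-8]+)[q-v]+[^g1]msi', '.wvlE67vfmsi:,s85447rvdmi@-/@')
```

['wvlE67vfmsi']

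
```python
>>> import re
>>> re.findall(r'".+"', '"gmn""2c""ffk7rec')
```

['"gmn""2c""']

Walking the string: at [0:10] → '"gmn""2c""'.
No capturing groups, so `findall` returns the 1 full match string.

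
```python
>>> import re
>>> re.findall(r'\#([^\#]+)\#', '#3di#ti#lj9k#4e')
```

Matches: at [0:5] match '#3di#', group 1 = '3di'; at [7:13] match '#lj9k#', group 1 = 'lj9k'.
One capturing group, so `findall` returns just the captured substring from each match — 2 in all.

['3di', 'lj9k']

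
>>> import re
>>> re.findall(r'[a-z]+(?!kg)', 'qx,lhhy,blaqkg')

['qx', 'lhhy', 'blaqkg']

The negative lookahead/lookbehind blocks any match where the forbidden context is present.
Matches: at [0:2] → 'qx'; at [3:7] → 'lhhy'; at [8:14] → 'blaqkg'.
No capturing groups, so `findall` returns the 3 full match strings.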